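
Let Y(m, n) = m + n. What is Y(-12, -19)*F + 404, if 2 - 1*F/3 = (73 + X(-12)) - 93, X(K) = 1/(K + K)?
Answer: -13167/8 ≈ -1645.9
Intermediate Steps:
X(K) = 1/(2*K)
F = 529/8 (F = 6 - 3*((73 + (½)/(-12)) - 93) = 6 - 3*((73 + (½)*(-1/12)) - 93) = 6 - 3*((73 - 1/24) - 93) = 6 - 3*(1751/24 - 93) = 6 - 3*(-481/24) = 6 + 481/8 = 529/8 ≈ 66.125)
Y(-12, -19)*F + 404 = (-12 - 19)*(529/8) + 404 = -31*529/8 + 404 = -16399/8 + 404 = -13167/8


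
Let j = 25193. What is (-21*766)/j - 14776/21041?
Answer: -101531042/75726559 ≈ -1.3408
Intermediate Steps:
(-21*766)/j - 14776/21041 = -21*766/25193 - 14776/21041 = -16086*1/25193 - 14776*1/21041 = -2298/3599 - 14776/21041 = -101531042/75726559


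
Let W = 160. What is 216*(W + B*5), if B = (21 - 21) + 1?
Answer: 35640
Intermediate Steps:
B = 1 (B = 0 + 1 = 1)
216*(W + B*5) = 216*(160 + 1*5) = 216*(160 + 5) = 216*165 = 35640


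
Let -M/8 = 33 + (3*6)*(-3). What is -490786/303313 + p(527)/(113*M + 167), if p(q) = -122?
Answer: -9436046872/5808747263 ≈ -1.6245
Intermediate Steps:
M = 168 (M = -8*(33 + (3*6)*(-3)) = -8*(33 + 18*(-3)) = -8*(33 - 54) = -8*(-21) = 168)
-490786/303313 + p(527)/(113*M + 167) = -490786/303313 - 122/(113*168 + 167) = -490786*1/303313 - 122/(18984 + 167) = -490786/303313 - 122/19151 = -9436046872/5808747263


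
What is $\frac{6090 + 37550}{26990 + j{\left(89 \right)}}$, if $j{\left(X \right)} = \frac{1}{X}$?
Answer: $\frac{3883960}{2402111} \approx 1.6169$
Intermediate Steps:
$\frac{6090 + 37550}{26990 + j{\left(89 \right)}} = \frac{6090 + 37550}{26990 + \frac{1}{89}} = \frac{43640}{26990 + \frac{1}{89}} = \frac{43640}{\frac{2402111}{89}} = 43640 \cdot \frac{89}{2402111} = \frac{3883960}{2402111}$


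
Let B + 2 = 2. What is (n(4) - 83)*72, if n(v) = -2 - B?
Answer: -6120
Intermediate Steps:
B = 0 (B = -2 + 2 = 0)
n(v) = -2 (n(v) = -2 - 1*0 = -2 + 0 = -2)
(n(4) - 83)*72 = (-2 - 83)*72 = -85*72 = -6120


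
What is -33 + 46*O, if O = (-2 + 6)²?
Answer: 703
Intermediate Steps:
O = 16 (O = 4² = 16)
-33 + 46*O = -33 + 46*16 = -33 + 736 = 703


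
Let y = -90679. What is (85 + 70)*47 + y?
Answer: -83394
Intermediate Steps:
(85 + 70)*47 + y = (85 + 70)*47 - 90679 = 155*47 - 90679 = 7285 - 90679 = -83394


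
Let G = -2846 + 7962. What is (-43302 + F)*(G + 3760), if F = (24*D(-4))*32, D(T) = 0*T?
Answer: -384348552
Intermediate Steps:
D(T) = 0
G = 5116
F = 0 (F = (24*0)*32 = 0*32 = 0)
(-43302 + F)*(G + 3760) = (-43302 + 0)*(5116 + 3760) = -43302*8876 = -384348552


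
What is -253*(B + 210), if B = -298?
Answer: 22264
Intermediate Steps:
-253*(B + 210) = -253*(-298 + 210) = -253*(-88) = 22264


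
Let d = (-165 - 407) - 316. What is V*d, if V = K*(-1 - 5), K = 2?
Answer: 10656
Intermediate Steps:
V = -12 (V = 2*(-1 - 5) = 2*(-6) = -12)
d = -888 (d = -572 - 316 = -888)
V*d = -12*(-888) = 10656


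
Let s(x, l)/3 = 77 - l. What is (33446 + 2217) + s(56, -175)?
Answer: 36419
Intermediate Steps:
s(x, l) = 231 - 3*l (s(x, l) = 3*(77 - l) = 231 - 3*l)
(33446 + 2217) + s(56, -175) = (33446 + 2217) + (231 - 3*(-175)) = 35663 + (231 + 525) = 35663 + 756 = 36419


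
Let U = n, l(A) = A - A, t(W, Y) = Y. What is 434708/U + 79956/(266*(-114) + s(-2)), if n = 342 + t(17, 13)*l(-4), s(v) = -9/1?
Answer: 2193108802/1728981 ≈ 1268.4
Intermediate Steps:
l(A) = 0
s(v) = -9 (s(v) = -9*1 = -9)
n = 342 (n = 342 + 13*0 = 342 + 0 = 342)
U = 342
434708/U + 79956/(266*(-114) + s(-2)) = 434708/342 + 79956/(266*(-114) - 9) = 434708*(1/342) + 79956/(-30324 - 9) = 217354/171 + 79956/(-30333) = 217354/171 + 79956*(-1/30333) = 217354/171 - 26652/10111 = 2193108802/1728981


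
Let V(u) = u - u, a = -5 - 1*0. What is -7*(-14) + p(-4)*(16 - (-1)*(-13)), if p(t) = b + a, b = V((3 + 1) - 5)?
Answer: 83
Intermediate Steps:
a = -5 (a = -5 + 0 = -5)
V(u) = 0
b = 0
p(t) = -5 (p(t) = 0 - 5 = -5)
-7*(-14) + p(-4)*(16 - (-1)*(-13)) = -7*(-14) - 5*(16 - (-1)*(-13)) = 98 - 5*(16 - 1*13) = 98 - 5*(16 - 13) = 98 - 5*3 = 98 - 15 = 83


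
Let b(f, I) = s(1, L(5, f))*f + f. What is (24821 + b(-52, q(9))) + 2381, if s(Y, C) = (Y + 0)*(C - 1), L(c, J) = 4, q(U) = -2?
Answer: 26994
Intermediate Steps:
s(Y, C) = Y*(-1 + C)
b(f, I) = 4*f (b(f, I) = (1*(-1 + 4))*f + f = (1*3)*f + f = 3*f + f = 4*f)
(24821 + b(-52, q(9))) + 2381 = (24821 + 4*(-52)) + 2381 = (24821 - 208) + 2381 = 24613 + 2381 = 26994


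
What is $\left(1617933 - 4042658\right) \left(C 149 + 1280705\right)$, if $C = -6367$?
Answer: $-805062043950$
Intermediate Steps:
$\left(1617933 - 4042658\right) \left(C 149 + 1280705\right) = \left(1617933 - 4042658\right) \left(\left(-6367\right) 149 + 1280705\right) = - 2424725 \left(-948683 + 1280705\right) = \left(-2424725\right) 332022 = -805062043950$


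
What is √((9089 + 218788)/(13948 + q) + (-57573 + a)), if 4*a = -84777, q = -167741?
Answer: 5*I*√298089701951097/307586 ≈ 280.66*I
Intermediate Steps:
a = -84777/4 (a = (¼)*(-84777) = -84777/4 ≈ -21194.)
√((9089 + 218788)/(13948 + q) + (-57573 + a)) = √((9089 + 218788)/(13948 - 167741) + (-57573 - 84777/4)) = √(227877/(-153793) - 315069/4) = √(227877*(-1/153793) - 315069/4) = √(-227877/153793 - 315069/4) = √(-48456318225/615172) = 5*I*√298089701951097/307586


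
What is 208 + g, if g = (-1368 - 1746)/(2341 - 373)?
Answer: 67705/328 ≈ 206.42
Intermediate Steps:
g = -519/328 (g = -3114/1968 = -3114*1/1968 = -519/328 ≈ -1.5823)
208 + g = 208 - 519/328 = 67705/328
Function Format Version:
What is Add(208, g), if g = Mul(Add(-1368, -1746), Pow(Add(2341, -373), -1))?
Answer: Rational(67705, 328) ≈ 206.42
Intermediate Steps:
g = Rational(-519, 328) (g = Mul(-3114, Pow(1968, -1)) = Mul(-3114, Rational(1, 1968)) = Rational(-519, 328) ≈ -1.5823)
Add(208, g) = Add(208, Rational(-519, 328)) = Rational(67705, 328)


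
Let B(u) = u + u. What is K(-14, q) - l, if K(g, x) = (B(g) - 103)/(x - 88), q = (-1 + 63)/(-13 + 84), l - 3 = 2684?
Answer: -16612481/6186 ≈ -2685.5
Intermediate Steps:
l = 2687 (l = 3 + 2684 = 2687)
B(u) = 2*u
q = 62/71 ≈ 0.87324
K(g, x) = (-103 + 2*g)/(-88 + x) (K(g, x) = (2*g - 103)/(x - 88) = (-103 + 2*g)/(-88 + x))
K(-14, q) - l = (-103 + 2*(-14))/(-88 + 62/71) - 1*2687 = (-103 - 28)/(-6186/71) - 2687 = -71/6186*(-131) - 2687 = 9301/6186 - 2687 = -16612481/6186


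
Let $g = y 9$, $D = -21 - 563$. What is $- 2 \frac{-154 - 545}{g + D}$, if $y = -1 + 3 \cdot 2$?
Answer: $- \frac{1398}{539} \approx -2.5937$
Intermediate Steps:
$D = -584$
$y = 5$ ($y = -1 + 6 = 5$)
$g = 45$ ($g = 5 \cdot 9 = 45$)
$- 2 \frac{-154 - 545}{g + D} = - 2 \frac{-154 - 545}{45 - 584} = - 2 \frac{-154 - 545}{-539} = - 2 \left(\left(-699\right) \left(- \frac{1}{539}\right)\right) = \left(-2\right) \frac{699}{539} = - \frac{1398}{539}$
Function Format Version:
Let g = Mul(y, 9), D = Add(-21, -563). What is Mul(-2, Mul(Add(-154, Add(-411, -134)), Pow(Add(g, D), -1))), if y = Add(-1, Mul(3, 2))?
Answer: Rational(-1398, 539) ≈ -2.5937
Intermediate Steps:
D = -584
y = 5 (y = Add(-1, 6) = 5)
g = 45 (g = Mul(5, 9) = 45)
Mul(-2, Mul(Add(-154, Add(-411, -134)), Pow(Add(g, D), -1))) = Mul(-2, Mul(Add(-154, Add(-411, -134)), Pow(Add(45, -584), -1))) = Mul(-2, Mul(Add(-154, -545), Pow(-539, -1))) = Mul(-2, Mul(-699, Rational(-1, 539))) = Mul(-2, Rational(699, 539)) = Rational(-1398, 539)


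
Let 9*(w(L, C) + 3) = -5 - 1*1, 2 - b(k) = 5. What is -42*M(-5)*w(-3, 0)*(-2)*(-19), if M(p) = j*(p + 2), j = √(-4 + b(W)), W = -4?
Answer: -17556*I*√7 ≈ -46449.0*I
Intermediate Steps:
b(k) = -3 (b(k) = 2 - 1*5 = 2 - 5 = -3)
j = I*√7 (j = √(-4 - 3) = √(-7) = I*√7 ≈ 2.6458*I)
w(L, C) = -11/3 (w(L, C) = -3 + (-5 - 1*1)/9 = -3 + (-5 - 1)/9 = -3 + (⅑)*(-6) = -3 - ⅔ = -11/3)
M(p) = I*√7*(2 + p) (M(p) = (I*√7)*(p + 2) = (I*√7)*(2 + p) = I*√7*(2 + p))
-42*M(-5)*w(-3, 0)*(-2)*(-19) = -42*(I*√7*(2 - 5))*(-11/3)*(-2)*(-19) = -42*(I*√7*(-3))*(-11/3)*(-2)*(-19) = -42*-3*I*√7*(-11/3)*(-2)*(-19) = -42*11*I*√7*(-2)*(-19) = -(-924)*I*√7*(-19) = (924*I*√7)*(-19) = -17556*I*√7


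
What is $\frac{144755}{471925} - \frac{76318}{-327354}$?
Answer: $\frac{8340250042}{15448653645} \approx 0.53987$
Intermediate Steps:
$\frac{144755}{471925} - \frac{76318}{-327354} = 144755 \cdot \frac{1}{471925} - - \frac{38159}{163677} = \frac{28951}{94385} + \frac{38159}{163677} = \frac{8340250042}{15448653645}$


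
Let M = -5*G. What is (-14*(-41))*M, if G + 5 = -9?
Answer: 40180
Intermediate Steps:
G = -14 (G = -5 - 9 = -14)
M = 70 (M = -5*(-14) = 70)
(-14*(-41))*M = -14*(-41)*70 = 574*70 = 40180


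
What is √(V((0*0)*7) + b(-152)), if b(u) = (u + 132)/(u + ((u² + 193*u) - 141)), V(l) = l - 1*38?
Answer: I*√7189970/435 ≈ 6.1642*I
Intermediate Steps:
V(l) = -38 + l (V(l) = l - 38 = -38 + l)
b(u) = (132 + u)/(-141 + u² + 194*u) (b(u) = (132 + u)/(u + (-141 + u² + 193*u)) = (132 + u)/(-141 + u² + 194*u))
√(V((0*0)*7) + b(-152)) = √((-38 + (0*0)*7) + (132 - 152)/(-141 + (-152)² + 194*(-152))) = √((-38 + 0*7) - 20/(-141 + 23104 - 29488)) = √((-38 + 0) - 20/(-6525)) = √(-38 - 1/6525*(-20)) = √(-38 + 4/1305) = √(-49586/1305) = I*√7189970/435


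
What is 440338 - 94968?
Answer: 345370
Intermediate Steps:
440338 - 94968 = 345370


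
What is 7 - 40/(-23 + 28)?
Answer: -1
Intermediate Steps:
7 - 40/(-23 + 28) = 7 - 40/5 = 7 + (⅕)*(-40) = 7 - 8 = -1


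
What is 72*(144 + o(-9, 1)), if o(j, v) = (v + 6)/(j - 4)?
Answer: 134280/13 ≈ 10329.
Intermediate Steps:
o(j, v) = (6 + v)/(-4 + j)
72*(144 + o(-9, 1)) = 72*(144 + (6 + 1)/(-4 - 9)) = 72*(144 + 7/(-13)) = 72*(144 - 1/13*7) = 72*(144 - 7/13) = 72*(1865/13) = 134280/13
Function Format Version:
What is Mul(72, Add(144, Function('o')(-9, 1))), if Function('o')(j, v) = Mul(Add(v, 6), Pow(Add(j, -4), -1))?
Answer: Rational(134280, 13) ≈ 10329.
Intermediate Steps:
Function('o')(j, v) = Mul(Pow(Add(-4, j), -1), Add(6, v)) (Function('o')(j, v) = Mul(Add(6, v), Pow(Add(-4, j), -1)) = Mul(Pow(Add(-4, j), -1), Add(6, v)))
Mul(72, Add(144, Function('o')(-9, 1))) = Mul(72, Add(144, Mul(Pow(Add(-4, -9), -1), Add(6, 1)))) = Mul(72, Add(144, Mul(Pow(-13, -1), 7))) = Mul(72, Add(144, Mul(Rational(-1, 13), 7))) = Mul(72, Add(144, Rational(-7, 13))) = Mul(72, Rational(1865, 13)) = Rational(134280, 13)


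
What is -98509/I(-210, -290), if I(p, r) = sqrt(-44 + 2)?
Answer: 98509*I*sqrt(42)/42 ≈ 15200.0*I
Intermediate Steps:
I(p, r) = I*sqrt(42) (I(p, r) = sqrt(-42) = I*sqrt(42))
-98509/I(-210, -290) = -98509*(-I*sqrt(42)/42) = -(-98509)*I*sqrt(42)/42 = 98509*I*sqrt(42)/42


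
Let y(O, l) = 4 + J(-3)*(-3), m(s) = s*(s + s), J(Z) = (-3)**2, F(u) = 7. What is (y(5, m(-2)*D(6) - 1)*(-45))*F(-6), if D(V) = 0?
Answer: 7245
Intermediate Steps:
J(Z) = 9
m(s) = 2*s**2 (m(s) = s*(2*s) = 2*s**2)
y(O, l) = -23 (y(O, l) = 4 + 9*(-3) = 4 - 27 = -23)
(y(5, m(-2)*D(6) - 1)*(-45))*F(-6) = -23*(-45)*7 = 1035*7 = 7245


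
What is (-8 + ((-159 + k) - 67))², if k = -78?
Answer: 97344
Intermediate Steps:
(-8 + ((-159 + k) - 67))² = (-8 + ((-159 - 78) - 67))² = (-8 + (-237 - 67))² = (-8 - 304)² = (-312)² = 97344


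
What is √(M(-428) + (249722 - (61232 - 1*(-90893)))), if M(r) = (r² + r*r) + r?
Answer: √463537 ≈ 680.84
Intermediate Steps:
M(r) = r + 2*r² (M(r) = (r² + r²) + r = 2*r² + r = r + 2*r²)
√(M(-428) + (249722 - (61232 - 1*(-90893)))) = √(-428*(1 + 2*(-428)) + (249722 - (61232 - 1*(-90893)))) = √(-428*(1 - 856) + (249722 - (61232 + 90893))) = √(-428*(-855) + (249722 - 1*152125)) = √(365940 + (249722 - 152125)) = √(365940 + 97597) = √463537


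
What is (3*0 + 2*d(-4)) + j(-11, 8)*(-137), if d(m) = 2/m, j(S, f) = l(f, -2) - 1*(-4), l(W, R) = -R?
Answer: -823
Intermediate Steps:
j(S, f) = 6 (j(S, f) = -1*(-2) - 1*(-4) = 2 + 4 = 6)
(3*0 + 2*d(-4)) + j(-11, 8)*(-137) = (3*0 + 2*(2/(-4))) + 6*(-137) = (0 + 2*(2*(-¼))) - 822 = (0 + 2*(-½)) - 822 = (0 - 1) - 822 = -1 - 822 = -823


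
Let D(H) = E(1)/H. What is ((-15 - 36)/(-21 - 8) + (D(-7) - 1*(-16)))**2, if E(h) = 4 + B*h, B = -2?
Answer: 12581209/41209 ≈ 305.30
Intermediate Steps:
E(h) = 4 - 2*h
D(H) = 2/H (D(H) = (4 - 2*1)/H = (4 - 2)/H = 2/H)
((-15 - 36)/(-21 - 8) + (D(-7) - 1*(-16)))**2 = ((-15 - 36)/(-21 - 8) + (2/(-7) - 1*(-16)))**2 = (-51/(-29) + (2*(-1/7) + 16))**2 = (-51*(-1/29) + (-2/7 + 16))**2 = (51/29 + 110/7)**2 = (3547/203)**2 = 12581209/41209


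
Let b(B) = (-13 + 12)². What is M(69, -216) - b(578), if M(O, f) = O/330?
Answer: -87/110 ≈ -0.79091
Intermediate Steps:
M(O, f) = O/330 (M(O, f) = O*(1/330) = O/330)
b(B) = 1 (b(B) = (-1)² = 1)
M(69, -216) - b(578) = (1/330)*69 - 1*1 = 23/110 - 1 = -87/110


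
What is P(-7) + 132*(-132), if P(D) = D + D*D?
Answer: -17382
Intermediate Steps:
P(D) = D + D**2
P(-7) + 132*(-132) = -7*(1 - 7) + 132*(-132) = -7*(-6) - 17424 = 42 - 17424 = -17382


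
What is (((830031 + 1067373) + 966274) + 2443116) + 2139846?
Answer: 7446640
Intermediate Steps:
(((830031 + 1067373) + 966274) + 2443116) + 2139846 = ((1897404 + 966274) + 2443116) + 2139846 = (2863678 + 2443116) + 2139846 = 5306794 + 2139846 = 7446640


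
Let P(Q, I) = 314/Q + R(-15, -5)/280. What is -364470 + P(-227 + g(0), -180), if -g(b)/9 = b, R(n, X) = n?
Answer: -4633160905/12712 ≈ -3.6447e+5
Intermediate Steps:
g(b) = -9*b
P(Q, I) = -3/56 + 314/Q (P(Q, I) = 314/Q - 15/280 = 314/Q - 15*1/280 = 314/Q - 3/56 = -3/56 + 314/Q)
-364470 + P(-227 + g(0), -180) = -364470 + (-3/56 + 314/(-227 - 9*0)) = -364470 + (-3/56 + 314/(-227 + 0)) = -364470 + (-3/56 + 314/(-227)) = -364470 + (-3/56 + 314*(-1/227)) = -364470 + (-3/56 - 314/227) = -364470 - 18265/12712 = -4633160905/12712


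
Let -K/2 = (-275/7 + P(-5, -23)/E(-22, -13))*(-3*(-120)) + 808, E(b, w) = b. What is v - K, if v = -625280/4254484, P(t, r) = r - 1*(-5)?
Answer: -2135984237808/81898817 ≈ -26081.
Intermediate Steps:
P(t, r) = 5 + r (P(t, r) = r + 5 = 5 + r)
v = -156320/1063621 (v = -625280*1/4254484 = -156320/1063621 ≈ -0.14697)
K = 2008208/77 (K = -2*((-275/7 + (5 - 23)/(-22))*(-3*(-120)) + 808) = -2*((-275*1/7 - 18*(-1/22))*360 + 808) = -2*((-275/7 + 9/11)*360 + 808) = -2*(-2962/77*360 + 808) = -2*(-1066320/77 + 808) = -2*(-1004104/77) = 2008208/77 ≈ 26081.)
v - K = -156320/1063621 - 1*2008208/77 = -156320/1063621 - 2008208/77 = -2135984237808/81898817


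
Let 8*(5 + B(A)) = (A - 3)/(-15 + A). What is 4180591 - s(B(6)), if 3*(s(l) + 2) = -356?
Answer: 12542135/3 ≈ 4.1807e+6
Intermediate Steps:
B(A) = -5 + (-3 + A)/(8*(-15 + A)) (B(A) = -5 + ((A - 3)/(-15 + A))/8 = -5 + ((-3 + A)/(-15 + A))/8 = -5 + (-3 + A)/(8*(-15 + A)))
s(l) = -362/3 (s(l) = -2 + (1/3)*(-356) = -2 - 356/3 = -362/3)
4180591 - s(B(6)) = 4180591 - 1*(-362/3) = 4180591 + 362/3 = 12542135/3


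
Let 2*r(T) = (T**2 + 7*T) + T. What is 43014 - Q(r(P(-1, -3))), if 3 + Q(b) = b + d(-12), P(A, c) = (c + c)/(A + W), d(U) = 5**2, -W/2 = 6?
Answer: 7265318/169 ≈ 42990.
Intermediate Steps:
W = -12 (W = -2*6 = -12)
d(U) = 25
P(A, c) = 2*c/(-12 + A) (P(A, c) = (c + c)/(A - 12) = (2*c)/(-12 + A) = 2*c/(-12 + A))
r(T) = T**2/2 + 4*T (r(T) = ((T**2 + 7*T) + T)/2 = (T**2 + 8*T)/2 = T**2/2 + 4*T)
Q(b) = 22 + b (Q(b) = -3 + (b + 25) = -3 + (25 + b) = 22 + b)
43014 - Q(r(P(-1, -3))) = 43014 - (22 + (2*(-3)/(-12 - 1))*(8 + 2*(-3)/(-12 - 1))/2) = 43014 - (22 + (2*(-3)/(-13))*(8 + 2*(-3)/(-13))/2) = 43014 - (22 + (2*(-3)*(-1/13))*(8 + 2*(-3)*(-1/13))/2) = 43014 - (22 + (1/2)*(6/13)*(8 + 6/13)) = 43014 - (22 + (1/2)*(6/13)*(110/13)) = 43014 - (22 + 330/169) = 43014 - 1*4048/169 = 43014 - 4048/169 = 7265318/169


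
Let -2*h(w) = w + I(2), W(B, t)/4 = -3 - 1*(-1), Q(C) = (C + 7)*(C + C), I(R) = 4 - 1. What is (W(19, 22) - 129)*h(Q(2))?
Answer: 5343/2 ≈ 2671.5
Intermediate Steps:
I(R) = 3
Q(C) = 2*C*(7 + C) (Q(C) = (7 + C)*(2*C) = 2*C*(7 + C))
W(B, t) = -8 (W(B, t) = 4*(-3 - 1*(-1)) = 4*(-3 + 1) = 4*(-2) = -8)
h(w) = -3/2 - w/2 (h(w) = -(w + 3)/2 = -(3 + w)/2 = -3/2 - w/2)
(W(19, 22) - 129)*h(Q(2)) = (-8 - 129)*(-3/2 - 2*(7 + 2)) = -137*(-3/2 - 2*9) = -137*(-3/2 - 1/2*36) = -137*(-3/2 - 18) = -137*(-39/2) = 5343/2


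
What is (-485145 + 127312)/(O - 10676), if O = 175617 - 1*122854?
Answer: -357833/42087 ≈ -8.5022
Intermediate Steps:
O = 52763 (O = 175617 - 122854 = 52763)
(-485145 + 127312)/(O - 10676) = (-485145 + 127312)/(52763 - 10676) = -357833/42087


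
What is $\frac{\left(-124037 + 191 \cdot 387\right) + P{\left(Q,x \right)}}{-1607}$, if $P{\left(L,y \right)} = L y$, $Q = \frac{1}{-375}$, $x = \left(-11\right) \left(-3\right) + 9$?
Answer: $\frac{6265014}{200875} \approx 31.189$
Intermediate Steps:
$x = 42$ ($x = 33 + 9 = 42$)
$Q = - \frac{1}{375} \approx -0.0026667$
$\frac{\left(-124037 + 191 \cdot 387\right) + P{\left(Q,x \right)}}{-1607} = \frac{\left(-124037 + 191 \cdot 387\right) - \frac{14}{125}}{-1607} = \left(\left(-124037 + 73917\right) - \frac{14}{125}\right) \left(- \frac{1}{1607}\right) = \left(-50120 - \frac{14}{125}\right) \left(- \frac{1}{1607}\right) = \left(- \frac{6265014}{125}\right) \left(- \frac{1}{1607}\right) = \frac{6265014}{200875}$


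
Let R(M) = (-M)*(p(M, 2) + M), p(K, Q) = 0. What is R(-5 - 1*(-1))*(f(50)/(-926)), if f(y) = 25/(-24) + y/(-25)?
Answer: -73/1389 ≈ -0.052556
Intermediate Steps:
f(y) = -25/24 - y/25 (f(y) = 25*(-1/24) + y*(-1/25) = -25/24 - y/25)
R(M) = -M² (R(M) = (-M)*(0 + M) = (-M)*M = -M²)
R(-5 - 1*(-1))*(f(50)/(-926)) = (-(-5 - 1*(-1))²)*((-25/24 - 1/25*50)/(-926)) = (-(-5 + 1)²)*((-25/24 - 2)*(-1/926)) = (-1*(-4)²)*(-73/24*(-1/926)) = -1*16*(73/22224) = -16*73/22224 = -73/1389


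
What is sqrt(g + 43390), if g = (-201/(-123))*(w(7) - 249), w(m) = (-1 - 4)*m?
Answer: 79*sqrt(11562)/41 ≈ 207.19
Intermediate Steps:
w(m) = -5*m
g = -19028/41 (g = (-201/(-123))*(-5*7 - 249) = (-201*(-1/123))*(-35 - 249) = (67/41)*(-284) = -19028/41 ≈ -464.10)
sqrt(g + 43390) = sqrt(-19028/41 + 43390) = sqrt(1759962/41) = 79*sqrt(11562)/41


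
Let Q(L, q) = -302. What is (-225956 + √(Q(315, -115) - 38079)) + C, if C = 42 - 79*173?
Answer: -239581 + I*√38381 ≈ -2.3958e+5 + 195.91*I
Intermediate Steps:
C = -13625 (C = 42 - 13667 = -13625)
(-225956 + √(Q(315, -115) - 38079)) + C = (-225956 + √(-302 - 38079)) - 13625 = (-225956 + √(-38381)) - 13625 = (-225956 + I*√38381) - 13625 = -239581 + I*√38381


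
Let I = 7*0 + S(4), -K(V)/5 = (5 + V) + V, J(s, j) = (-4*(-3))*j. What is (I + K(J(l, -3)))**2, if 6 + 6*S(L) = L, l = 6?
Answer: 1008016/9 ≈ 1.1200e+5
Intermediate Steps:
S(L) = -1 + L/6
J(s, j) = 12*j
K(V) = -25 - 10*V (K(V) = -5*((5 + V) + V) = -5*(5 + 2*V) = -25 - 10*V)
I = -1/3 (I = 7*0 + (-1 + (1/6)*4) = 0 + (-1 + 2/3) = 0 - 1/3 = -1/3 ≈ -0.33333)
(I + K(J(l, -3)))**2 = (-1/3 + (-25 - 120*(-3)))**2 = (-1/3 + (-25 - 10*(-36)))**2 = (-1/3 + (-25 + 360))**2 = (-1/3 + 335)**2 = (1004/3)**2 = 1008016/9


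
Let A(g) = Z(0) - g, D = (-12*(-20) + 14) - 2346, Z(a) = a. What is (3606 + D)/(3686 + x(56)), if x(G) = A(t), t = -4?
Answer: 757/1845 ≈ 0.41030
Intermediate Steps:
D = -2092 (D = (240 + 14) - 2346 = 254 - 2346 = -2092)
A(g) = -g (A(g) = 0 - g = -g)
x(G) = 4 (x(G) = -1*(-4) = 4)
(3606 + D)/(3686 + x(56)) = (3606 - 2092)/(3686 + 4) = 1514/3690 = 1514*(1/3690) = 757/1845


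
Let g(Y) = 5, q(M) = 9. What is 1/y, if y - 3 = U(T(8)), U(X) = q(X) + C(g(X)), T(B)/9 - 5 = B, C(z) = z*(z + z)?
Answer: 1/62 ≈ 0.016129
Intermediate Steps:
C(z) = 2*z² (C(z) = z*(2*z) = 2*z²)
T(B) = 45 + 9*B
U(X) = 59 (U(X) = 9 + 2*5² = 9 + 2*25 = 9 + 50 = 59)
y = 62 (y = 3 + 59 = 62)
1/y = 1/62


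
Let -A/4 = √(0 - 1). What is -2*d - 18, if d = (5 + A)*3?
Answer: -48 + 24*I ≈ -48.0 + 24.0*I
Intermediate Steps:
A = -4*I (A = -4*√(0 - 1) = -4*I ≈ -4.0*I)
d = 15 - 12*I (d = (5 - 4*I)*3 = 15 - 12*I ≈ 15.0 - 12.0*I)
-2*d - 18 = -2*(15 - 12*I) - 18 = (-30 + 24*I) - 18 = -48 + 24*I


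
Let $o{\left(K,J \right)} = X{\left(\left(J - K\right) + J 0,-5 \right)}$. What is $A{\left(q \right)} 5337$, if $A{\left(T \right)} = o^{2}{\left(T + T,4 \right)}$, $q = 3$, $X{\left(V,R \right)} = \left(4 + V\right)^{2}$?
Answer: $85392$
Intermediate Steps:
$o{\left(K,J \right)} = \left(4 + J - K\right)^{2}$ ($o{\left(K,J \right)} = \left(4 + \left(\left(J - K\right) + J 0\right)\right)^{2} = \left(4 + \left(\left(J - K\right) + 0\right)\right)^{2} = \left(4 + \left(J - K\right)\right)^{2} = \left(4 + J - K\right)^{2}$)
$A{\left(T \right)} = \left(8 - 2 T\right)^{4}$ ($A{\left(T \right)} = \left(\left(4 + 4 - \left(T + T\right)\right)^{2}\right)^{2} = \left(\left(4 + 4 - 2 T\right)^{2}\right)^{2} = \left(\left(8 - 2 T\right)^{2}\right)^{2} = \left(8 - 2 T\right)^{4}$)
$A{\left(q \right)} 5337 = 16 \left(-4 + 3\right)^{4} \cdot 5337 = 16 \left(-1\right)^{4} \cdot 5337 = 16 \cdot 1 \cdot 5337 = 16 \cdot 5337 = 85392$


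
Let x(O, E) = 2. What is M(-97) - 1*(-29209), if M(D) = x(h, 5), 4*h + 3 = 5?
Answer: 29211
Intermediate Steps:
h = ½ (h = -¾ + (¼)*5 = -¾ + 5/4 = ½ ≈ 0.50000)
M(D) = 2
M(-97) - 1*(-29209) = 2 - 1*(-29209) = 2 + 29209 = 29211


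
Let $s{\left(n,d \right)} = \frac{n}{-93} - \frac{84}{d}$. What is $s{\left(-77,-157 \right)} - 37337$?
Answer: $- \frac{545137636}{14601} \approx -37336.0$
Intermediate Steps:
$s{\left(n,d \right)} = - \frac{84}{d} - \frac{n}{93}$ ($s{\left(n,d \right)} = n \left(- \frac{1}{93}\right) - \frac{84}{d} = - \frac{n}{93} - \frac{84}{d} = - \frac{84}{d} - \frac{n}{93}$)
$s{\left(-77,-157 \right)} - 37337 = \left(- \frac{84}{-157} - - \frac{77}{93}\right) - 37337 = \left(\left(-84\right) \left(- \frac{1}{157}\right) + \frac{77}{93}\right) - 37337 = \left(\frac{84}{157} + \frac{77}{93}\right) - 37337 = \frac{19901}{14601} - 37337 = - \frac{545137636}{14601}$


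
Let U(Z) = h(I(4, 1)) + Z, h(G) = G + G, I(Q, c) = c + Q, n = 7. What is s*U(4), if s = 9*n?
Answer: 882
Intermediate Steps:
I(Q, c) = Q + c
h(G) = 2*G
U(Z) = 10 + Z (U(Z) = 2*(4 + 1) + Z = 2*5 + Z = 10 + Z)
s = 63 (s = 9*7 = 63)
s*U(4) = 63*(10 + 4) = 63*14 = 882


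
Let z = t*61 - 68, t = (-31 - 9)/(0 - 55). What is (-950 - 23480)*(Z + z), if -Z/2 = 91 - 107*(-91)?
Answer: 5288508680/11 ≈ 4.8077e+8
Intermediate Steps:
t = 8/11 (t = -40/(-55) = -40*(-1/55) = 8/11 ≈ 0.72727)
z = -260/11 (z = (8/11)*61 - 68 = 488/11 - 68 = -260/11 ≈ -23.636)
Z = -19656 (Z = -2*(91 - 107*(-91)) = -2*(91 + 9737) = -2*9828 = -19656)
(-950 - 23480)*(Z + z) = (-950 - 23480)*(-19656 - 260/11) = -24430*(-216476/11) = 5288508680/11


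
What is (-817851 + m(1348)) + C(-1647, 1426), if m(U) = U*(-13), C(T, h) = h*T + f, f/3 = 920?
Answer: -3181237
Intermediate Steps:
f = 2760 (f = 3*920 = 2760)
C(T, h) = 2760 + T*h (C(T, h) = h*T + 2760 = T*h + 2760 = 2760 + T*h)
m(U) = -13*U
(-817851 + m(1348)) + C(-1647, 1426) = (-817851 - 13*1348) + (2760 - 1647*1426) = (-817851 - 17524) + (2760 - 2348622) = -835375 - 2345862 = -3181237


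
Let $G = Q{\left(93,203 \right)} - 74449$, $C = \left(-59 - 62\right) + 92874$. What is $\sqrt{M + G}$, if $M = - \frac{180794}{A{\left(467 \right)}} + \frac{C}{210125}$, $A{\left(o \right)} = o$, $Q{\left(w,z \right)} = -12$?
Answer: $\frac{i \sqrt{17149834698696790}}{478675} \approx 273.58 i$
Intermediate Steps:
$C = 92753$ ($C = \left(-59 - 62\right) + 92874 = -121 + 92874 = 92753$)
$M = - \frac{37946023599}{98128375}$ ($M = - \frac{180794}{467} + \frac{92753}{210125} = - \frac{37946023599}{98128375} \approx -386.7$)
$G = -74461$ ($G = -12 - 74449 = -74461$)
$\sqrt{M + G} = \sqrt{- \frac{37946023599}{98128375} - 74461} = \sqrt{- \frac{7344682954474}{98128375}} = \frac{i \sqrt{17149834698696790}}{478675}$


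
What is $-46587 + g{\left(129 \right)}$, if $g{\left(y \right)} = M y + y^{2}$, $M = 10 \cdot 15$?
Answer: $-10596$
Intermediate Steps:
$M = 150$
$g{\left(y \right)} = y^{2} + 150 y$ ($g{\left(y \right)} = 150 y + y^{2} = y^{2} + 150 y$)
$-46587 + g{\left(129 \right)} = -46587 + 129 \left(150 + 129\right) = -46587 + 129 \cdot 279 = -46587 + 35991 = -10596$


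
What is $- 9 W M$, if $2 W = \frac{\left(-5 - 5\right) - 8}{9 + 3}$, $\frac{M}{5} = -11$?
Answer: $- \frac{1485}{4} \approx -371.25$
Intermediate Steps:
$M = -55$ ($M = 5 \left(-11\right) = -55$)
$W = - \frac{3}{4}$ ($W = \frac{\left(\left(-5 - 5\right) - 8\right) \frac{1}{9 + 3}}{2} = \frac{\left(-10 - 8\right) \frac{1}{12}}{2} = \frac{\left(-18\right) \frac{1}{12}}{2} = \frac{1}{2} \left(- \frac{3}{2}\right) = - \frac{3}{4} \approx -0.75$)
$- 9 W M = \left(-9\right) \left(- \frac{3}{4}\right) \left(-55\right) = \frac{27}{4} \left(-55\right) = - \frac{1485}{4}$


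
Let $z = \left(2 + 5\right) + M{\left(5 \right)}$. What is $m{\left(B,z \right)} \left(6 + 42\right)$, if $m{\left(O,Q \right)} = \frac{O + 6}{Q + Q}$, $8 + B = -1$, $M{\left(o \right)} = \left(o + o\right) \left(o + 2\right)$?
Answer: $- \frac{72}{77} \approx -0.93507$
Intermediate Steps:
$M{\left(o \right)} = 2 o \left(2 + o\right)$
$z = 77$ ($z = \left(2 + 5\right) + 2 \cdot 5 \left(2 + 5\right) = 7 + 2 \cdot 5 \cdot 7 = 7 + 70 = 77$)
$B = -9$ ($B = -8 - 1 = -9$)
$m{\left(O,Q \right)} = \frac{6 + O}{2 Q}$
$m{\left(B,z \right)} \left(6 + 42\right) = \frac{6 - 9}{2 \cdot 77} \left(6 + 42\right) = \frac{1}{2} \cdot \frac{1}{77} \left(-3\right) 48 = \left(- \frac{3}{154}\right) 48 = - \frac{72}{77}$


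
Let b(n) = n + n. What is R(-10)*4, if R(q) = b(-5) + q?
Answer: -80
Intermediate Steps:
b(n) = 2*n
R(q) = -10 + q (R(q) = 2*(-5) + q = -10 + q)
R(-10)*4 = (-10 - 10)*4 = -20*4 = -80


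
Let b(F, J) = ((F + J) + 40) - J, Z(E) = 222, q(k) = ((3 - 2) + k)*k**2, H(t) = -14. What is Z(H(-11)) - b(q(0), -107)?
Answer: 182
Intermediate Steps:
q(k) = k**2*(1 + k) (q(k) = (1 + k)*k**2 = k**2*(1 + k))
b(F, J) = 40 + F (b(F, J) = (40 + F + J) - J = 40 + F)
Z(H(-11)) - b(q(0), -107) = 222 - (40 + 0**2*(1 + 0)) = 222 - (40 + 0*1) = 222 - (40 + 0) = 222 - 1*40 = 222 - 40 = 182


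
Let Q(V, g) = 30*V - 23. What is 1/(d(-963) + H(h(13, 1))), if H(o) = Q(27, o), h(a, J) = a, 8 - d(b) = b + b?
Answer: 1/2721 ≈ 0.00036751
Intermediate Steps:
d(b) = 8 - 2*b (d(b) = 8 - (b + b) = 8 - 2*b)
Q(V, g) = -23 + 30*V
H(o) = 787 (H(o) = -23 + 30*27 = -23 + 810 = 787)
1/(d(-963) + H(h(13, 1))) = 1/((8 - 2*(-963)) + 787) = 1/((8 + 1926) + 787) = 1/(1934 + 787) = 1/2721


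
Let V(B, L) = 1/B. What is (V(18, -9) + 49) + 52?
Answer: 1819/18 ≈ 101.06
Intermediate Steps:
(V(18, -9) + 49) + 52 = (1/18 + 49) + 52 = 883/18 + 52 = 1819/18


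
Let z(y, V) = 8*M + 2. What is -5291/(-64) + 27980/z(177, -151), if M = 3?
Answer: 964143/832 ≈ 1158.8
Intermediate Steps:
z(y, V) = 26 (z(y, V) = 8*3 + 2 = 24 + 2 = 26)
-5291/(-64) + 27980/z(177, -151) = -5291/(-64) + 27980/26 = -5291*(-1/64) + 27980*(1/26) = 5291/64 + 13990/13 = 964143/832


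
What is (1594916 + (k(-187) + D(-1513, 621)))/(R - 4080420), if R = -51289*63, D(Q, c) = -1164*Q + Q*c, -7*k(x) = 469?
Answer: -2416408/7311627 ≈ -0.33049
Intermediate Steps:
k(x) = -67 (k(x) = -⅐*469 = -67)
R = -3231207
(1594916 + (k(-187) + D(-1513, 621)))/(R - 4080420) = (1594916 + (-67 - 1513*(-1164 + 621)))/(-3231207 - 4080420) = (1594916 + (-67 - 1513*(-543)))/(-7311627) = (1594916 + (-67 + 821559))*(-1/7311627) = (1594916 + 821492)*(-1/7311627) = 2416408*(-1/7311627) = -2416408/7311627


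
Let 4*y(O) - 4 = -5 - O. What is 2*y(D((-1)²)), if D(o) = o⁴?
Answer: -1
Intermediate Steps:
y(O) = -¼ - O/4 (y(O) = 1 + (-5 - O)/4 = 1 + (-5/4 - O/4) = -¼ - O/4)
2*y(D((-1)²)) = 2*(-¼ - ((-1)²)⁴/4) = 2*(-¼ - ¼*1⁴) = 2*(-¼ - ¼*1) = 2*(-¼ - ¼) = 2*(-½) = -1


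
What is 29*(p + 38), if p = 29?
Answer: 1943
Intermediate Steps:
29*(p + 38) = 29*(29 + 38) = 29*67 = 1943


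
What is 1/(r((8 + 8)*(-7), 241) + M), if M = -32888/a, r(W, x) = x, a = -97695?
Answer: 97695/23577383 ≈ 0.0041436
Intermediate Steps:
M = 32888/97695 (M = -32888/(-97695) = -32888*(-1/97695) = 32888/97695 ≈ 0.33664)
1/(r((8 + 8)*(-7), 241) + M) = 1/(241 + 32888/97695) = 1/(23577383/97695) = 97695/23577383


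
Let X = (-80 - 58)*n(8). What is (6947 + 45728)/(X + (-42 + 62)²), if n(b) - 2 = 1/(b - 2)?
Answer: 52675/101 ≈ 521.53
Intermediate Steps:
n(b) = 2 + 1/(-2 + b) (n(b) = 2 + 1/(b - 2) = 2 + 1/(-2 + b))
X = -299 (X = (-80 - 58)*((-3 + 2*8)/(-2 + 8)) = -138*(-3 + 16)/6 = -23*13 = -138*13/6 = -299)
(6947 + 45728)/(X + (-42 + 62)²) = (6947 + 45728)/(-299 + (-42 + 62)²) = 52675/(-299 + 20²) = 52675/(-299 + 400) = 52675/101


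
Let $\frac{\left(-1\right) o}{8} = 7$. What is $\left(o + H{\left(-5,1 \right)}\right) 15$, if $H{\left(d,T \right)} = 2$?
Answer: $-810$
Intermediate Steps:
$o = -56$ ($o = \left(-8\right) 7 = -56$)
$\left(o + H{\left(-5,1 \right)}\right) 15 = \left(-56 + 2\right) 15 = \left(-54\right) 15 = -810$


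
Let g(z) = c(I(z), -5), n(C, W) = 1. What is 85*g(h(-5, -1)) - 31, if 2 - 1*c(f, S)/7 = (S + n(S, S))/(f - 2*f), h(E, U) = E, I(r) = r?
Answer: 1635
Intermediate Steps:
c(f, S) = 14 + 7*(1 + S)/f (c(f, S) = 14 - 7*(S + 1)/(f - 2*f) = 14 - 7*(1 + S)/((-f)) = 14 - 7*(1 + S)*(-1/f) = 14 - (-7)*(1 + S)/f = 14 + 7*(1 + S)/f)
g(z) = 7*(-4 + 2*z)/z (g(z) = 7*(1 - 5 + 2*z)/z = 7*(-4 + 2*z)/z)
85*g(h(-5, -1)) - 31 = 85*(14 - 28/(-5)) - 31 = 85*(14 - 28*(-1/5)) - 31 = 85*(14 + 28/5) - 31 = 85*(98/5) - 31 = 1666 - 31 = 1635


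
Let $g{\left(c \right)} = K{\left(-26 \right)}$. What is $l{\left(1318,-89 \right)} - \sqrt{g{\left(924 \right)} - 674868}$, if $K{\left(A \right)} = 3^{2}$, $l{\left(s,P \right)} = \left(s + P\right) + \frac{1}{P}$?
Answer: $\frac{109380}{89} - i \sqrt{674859} \approx 1229.0 - 821.5 i$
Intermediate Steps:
$l{\left(s,P \right)} = P + s + \frac{1}{P}$ ($l{\left(s,P \right)} = \left(P + s\right) + \frac{1}{P} = P + s + \frac{1}{P}$)
$K{\left(A \right)} = 9$
$g{\left(c \right)} = 9$
$l{\left(1318,-89 \right)} - \sqrt{g{\left(924 \right)} - 674868} = \left(-89 + 1318 + \frac{1}{-89}\right) - \sqrt{9 - 674868} = \left(-89 + 1318 - \frac{1}{89}\right) - \sqrt{-674859} = \frac{109380}{89} - i \sqrt{674859}$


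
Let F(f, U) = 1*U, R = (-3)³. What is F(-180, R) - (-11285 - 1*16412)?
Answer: 27670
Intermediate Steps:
R = -27
F(f, U) = U
F(-180, R) - (-11285 - 1*16412) = -27 - (-11285 - 1*16412) = -27 - (-11285 - 16412) = -27 - 1*(-27697) = -27 + 27697 = 27670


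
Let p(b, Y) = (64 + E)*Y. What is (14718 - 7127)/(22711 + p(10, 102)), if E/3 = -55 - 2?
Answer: 7591/11797 ≈ 0.64347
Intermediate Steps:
E = -171 (E = 3*(-55 - 2) = 3*(-57) = -171)
p(b, Y) = -107*Y (p(b, Y) = (64 - 171)*Y = -107*Y)
(14718 - 7127)/(22711 + p(10, 102)) = (14718 - 7127)/(22711 - 107*102) = 7591/(22711 - 10914) = 7591/11797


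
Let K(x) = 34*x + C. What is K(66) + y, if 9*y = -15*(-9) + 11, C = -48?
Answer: 19910/9 ≈ 2212.2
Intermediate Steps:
K(x) = -48 + 34*x (K(x) = 34*x - 48 = -48 + 34*x)
y = 146/9 (y = (-15*(-9) + 11)/9 = (135 + 11)/9 = (⅑)*146 = 146/9 ≈ 16.222)
K(66) + y = (-48 + 34*66) + 146/9 = (-48 + 2244) + 146/9 = 2196 + 146/9 = 19910/9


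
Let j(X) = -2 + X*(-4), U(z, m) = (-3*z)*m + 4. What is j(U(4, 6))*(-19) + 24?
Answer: -5106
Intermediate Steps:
U(z, m) = 4 - 3*m*z (U(z, m) = -3*m*z + 4 = 4 - 3*m*z)
j(X) = -2 - 4*X
j(U(4, 6))*(-19) + 24 = (-2 - 4*(4 - 3*6*4))*(-19) + 24 = (-2 - 4*(4 - 72))*(-19) + 24 = (-2 - 4*(-68))*(-19) + 24 = (-2 + 272)*(-19) + 24 = 270*(-19) + 24 = -5130 + 24 = -5106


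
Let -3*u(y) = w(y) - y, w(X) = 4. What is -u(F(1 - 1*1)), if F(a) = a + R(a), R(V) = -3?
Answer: 7/3 ≈ 2.3333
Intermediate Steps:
F(a) = -3 + a (F(a) = a - 3 = -3 + a)
u(y) = -4/3 + y/3 (u(y) = -(4 - y)/3 = -4/3 + y/3)
-u(F(1 - 1*1)) = -(-4/3 + (-3 + (1 - 1*1))/3) = -(-4/3 + (-3 + (1 - 1))/3) = -(-4/3 + (-3 + 0)/3) = -(-4/3 + (⅓)*(-3)) = -(-4/3 - 1) = -1*(-7/3) = 7/3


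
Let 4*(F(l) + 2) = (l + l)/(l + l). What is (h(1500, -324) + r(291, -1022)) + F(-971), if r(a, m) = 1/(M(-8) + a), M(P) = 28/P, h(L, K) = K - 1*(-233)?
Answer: -213317/2300 ≈ -92.747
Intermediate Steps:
h(L, K) = 233 + K (h(L, K) = K + 233 = 233 + K)
F(l) = -7/4 (F(l) = -2 + ((l + l)/(l + l))/4 = -2 + ((2*l)/((2*l)))/4 = -2 + ((2*l)*(1/(2*l)))/4 = -2 + (¼)*1 = -2 + ¼ = -7/4)
r(a, m) = 1/(-7/2 + a) (r(a, m) = 1/(28/(-8) + a) = 1/(28*(-⅛) + a) = 1/(-7/2 + a))
(h(1500, -324) + r(291, -1022)) + F(-971) = ((233 - 324) + 2/(-7 + 2*291)) - 7/4 = (-91 + 2/(-7 + 582)) - 7/4 = (-91 + 2/575) - 7/4 = -52323/575 - 7/4 = -213317/2300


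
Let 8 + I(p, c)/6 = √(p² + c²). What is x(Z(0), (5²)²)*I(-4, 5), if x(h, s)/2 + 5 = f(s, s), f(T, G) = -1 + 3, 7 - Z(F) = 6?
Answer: 288 - 36*√41 ≈ 57.488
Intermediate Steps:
Z(F) = 1 (Z(F) = 7 - 1*6 = 7 - 6 = 1)
f(T, G) = 2
x(h, s) = -6 (x(h, s) = -10 + 2*2 = -10 + 4 = -6)
I(p, c) = -48 + 6*√(c² + p²) (I(p, c) = -48 + 6*√(p² + c²) = -48 + 6*√(c² + p²))
x(Z(0), (5²)²)*I(-4, 5) = -6*(-48 + 6*√(5² + (-4)²)) = -6*(-48 + 6*√(25 + 16)) = -6*(-48 + 6*√41) = 288 - 36*√41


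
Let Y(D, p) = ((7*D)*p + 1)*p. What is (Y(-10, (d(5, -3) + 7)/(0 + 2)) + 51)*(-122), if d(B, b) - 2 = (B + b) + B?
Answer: 539362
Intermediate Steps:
d(B, b) = 2 + b + 2*B (d(B, b) = 2 + ((B + b) + B) = 2 + (b + 2*B) = 2 + b + 2*B)
Y(D, p) = p*(1 + 7*D*p) (Y(D, p) = (7*D*p + 1)*p = (1 + 7*D*p)*p = p*(1 + 7*D*p))
(Y(-10, (d(5, -3) + 7)/(0 + 2)) + 51)*(-122) = ((((2 - 3 + 2*5) + 7)/(0 + 2))*(1 + 7*(-10)*(((2 - 3 + 2*5) + 7)/(0 + 2))) + 51)*(-122) = ((((2 - 3 + 10) + 7)/2)*(1 + 7*(-10)*(((2 - 3 + 10) + 7)/2)) + 51)*(-122) = (((9 + 7)*(½))*(1 + 7*(-10)*((9 + 7)*(½))) + 51)*(-122) = ((16*(½))*(1 + 7*(-10)*(16*(½))) + 51)*(-122) = (8*(1 + 7*(-10)*8) + 51)*(-122) = (8*(1 - 560) + 51)*(-122) = (8*(-559) + 51)*(-122) = (-4472 + 51)*(-122) = -4421*(-122) = 539362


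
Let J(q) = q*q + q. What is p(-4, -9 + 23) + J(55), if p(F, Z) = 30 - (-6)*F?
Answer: 3086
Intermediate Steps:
J(q) = q + q**2 (J(q) = q**2 + q = q + q**2)
p(F, Z) = 30 + 6*F
p(-4, -9 + 23) + J(55) = (30 + 6*(-4)) + 55*(1 + 55) = (30 - 24) + 55*56 = 6 + 3080 = 3086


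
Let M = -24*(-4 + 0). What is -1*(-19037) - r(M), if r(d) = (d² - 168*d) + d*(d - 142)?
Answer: 30365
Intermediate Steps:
M = 96 (M = -24*(-4) = 96)
r(d) = d² - 168*d + d*(-142 + d) (r(d) = (d² - 168*d) + d*(-142 + d) = d² - 168*d + d*(-142 + d))
-1*(-19037) - r(M) = -1*(-19037) - 2*96*(-155 + 96) = 19037 - 2*96*(-59) = 19037 - 1*(-11328) = 19037 + 11328 = 30365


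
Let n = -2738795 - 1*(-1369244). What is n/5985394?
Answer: -1369551/5985394 ≈ -0.22882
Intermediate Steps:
n = -1369551 (n = -2738795 + 1369244 = -1369551)
n/5985394 = -1369551/5985394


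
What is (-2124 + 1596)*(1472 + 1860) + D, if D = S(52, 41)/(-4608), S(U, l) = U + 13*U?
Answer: -1013354587/576 ≈ -1.7593e+6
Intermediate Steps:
S(U, l) = 14*U
D = -91/576 (D = (14*52)/(-4608) = 728*(-1/4608) = -91/576 ≈ -0.15799)
(-2124 + 1596)*(1472 + 1860) + D = (-2124 + 1596)*(1472 + 1860) - 91/576 = -528*3332 - 91/576 = -1759296 - 91/576 = -1013354587/576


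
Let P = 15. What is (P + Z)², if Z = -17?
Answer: 4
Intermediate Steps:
(P + Z)² = (15 - 17)² = (-2)² = 4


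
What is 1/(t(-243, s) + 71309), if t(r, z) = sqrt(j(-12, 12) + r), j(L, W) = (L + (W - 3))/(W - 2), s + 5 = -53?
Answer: 713090/50849737243 - I*sqrt(24330)/50849737243 ≈ 1.4023e-5 - 3.0675e-9*I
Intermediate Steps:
s = -58 (s = -5 - 53 = -58)
j(L, W) = (-3 + L + W)/(-2 + W) (j(L, W) = (L + (-3 + W))/(-2 + W) = (-3 + L + W)/(-2 + W))
t(r, z) = sqrt(-3/10 + r) (t(r, z) = sqrt((-3 - 12 + 12)/(-2 + 12) + r) = sqrt(-3/10 + r))
1/(t(-243, s) + 71309) = 1/(sqrt(-30 + 100*(-243))/10 + 71309) = 1/(sqrt(-30 - 24300)/10 + 71309) = 1/(sqrt(-24330)/10 + 71309) = 1/((I*sqrt(24330))/10 + 71309) = 1/(I*sqrt(24330)/10 + 71309) = 1/(71309 + I*sqrt(24330)/10)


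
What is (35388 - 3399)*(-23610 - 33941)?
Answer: -1840998939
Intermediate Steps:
(35388 - 3399)*(-23610 - 33941) = 31989*(-57551) = -1840998939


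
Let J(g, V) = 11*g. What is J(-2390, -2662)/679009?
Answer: -26290/679009 ≈ -0.038718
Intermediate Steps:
J(-2390, -2662)/679009 = (11*(-2390))/679009 = -26290*1/679009 = -26290/679009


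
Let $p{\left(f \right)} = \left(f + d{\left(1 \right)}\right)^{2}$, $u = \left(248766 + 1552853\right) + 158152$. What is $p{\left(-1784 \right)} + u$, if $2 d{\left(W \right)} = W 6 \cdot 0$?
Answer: $5142427$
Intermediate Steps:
$u = 1959771$ ($u = 1801619 + 158152 = 1959771$)
$d{\left(W \right)} = 0$ ($d{\left(W \right)} = \frac{W 6 \cdot 0}{2} = \frac{6 W 0}{2} = \frac{1}{2} \cdot 0 = 0$)
$p{\left(f \right)} = f^{2}$ ($p{\left(f \right)} = \left(f + 0\right)^{2} = f^{2}$)
$p{\left(-1784 \right)} + u = \left(-1784\right)^{2} + 1959771 = 3182656 + 1959771 = 5142427$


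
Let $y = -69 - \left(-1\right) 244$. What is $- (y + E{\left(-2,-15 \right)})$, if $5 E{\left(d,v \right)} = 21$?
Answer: $- \frac{896}{5} \approx -179.2$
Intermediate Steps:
$E{\left(d,v \right)} = \frac{21}{5}$ ($E{\left(d,v \right)} = \frac{1}{5} \cdot 21 = \frac{21}{5}$)
$y = 175$ ($y = -69 - -244 = -69 + 244 = 175$)
$- (y + E{\left(-2,-15 \right)}) = - (175 + \frac{21}{5}) = \left(-1\right) \frac{896}{5} = - \frac{896}{5}$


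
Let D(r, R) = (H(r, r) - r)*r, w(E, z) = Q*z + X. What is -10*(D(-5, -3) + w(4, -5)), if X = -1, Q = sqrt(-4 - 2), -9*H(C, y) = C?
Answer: 2590/9 + 50*I*sqrt(6) ≈ 287.78 + 122.47*I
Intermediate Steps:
H(C, y) = -C/9
Q = I*sqrt(6) (Q = sqrt(-6) = I*sqrt(6) ≈ 2.4495*I)
w(E, z) = -1 + I*z*sqrt(6) (w(E, z) = (I*sqrt(6))*z - 1 = I*z*sqrt(6) - 1 = -1 + I*z*sqrt(6))
D(r, R) = -10*r**2/9 (D(r, R) = (-r/9 - r)*r = (-10*r/9)*r = -10*r**2/9)
-10*(D(-5, -3) + w(4, -5)) = -10*(-10/9*(-5)**2 + (-1 + I*(-5)*sqrt(6))) = -10*(-10/9*25 + (-1 - 5*I*sqrt(6))) = -10*(-250/9 + (-1 - 5*I*sqrt(6))) = -10*(-259/9 - 5*I*sqrt(6)) = 2590/9 + 50*I*sqrt(6)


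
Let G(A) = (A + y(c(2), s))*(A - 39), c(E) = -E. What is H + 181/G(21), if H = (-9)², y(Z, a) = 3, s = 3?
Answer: 34811/432 ≈ 80.581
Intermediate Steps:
H = 81
G(A) = (-39 + A)*(3 + A) (G(A) = (A + 3)*(A - 39) = (3 + A)*(-39 + A) = (-39 + A)*(3 + A))
H + 181/G(21) = 81 + 181/(-117 + 21² - 36*21) = 81 + 181/(-117 + 441 - 756) = 81 + 181/(-432) = 81 + 181*(-1/432) = 81 - 181/432 = 34811/432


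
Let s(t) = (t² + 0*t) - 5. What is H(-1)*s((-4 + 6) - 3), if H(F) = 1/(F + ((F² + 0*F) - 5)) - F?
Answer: -16/5 ≈ -3.2000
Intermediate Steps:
H(F) = 1/(-5 + F + F²) - F (H(F) = 1/(F + ((F² + 0) - 5)) - F = 1/(F + (F² - 5)) - F = 1/(F + (-5 + F²)) - F = 1/(-5 + F + F²) - F)
s(t) = -5 + t² (s(t) = (t² + 0) - 5 = t² - 5 = -5 + t²)
H(-1)*s((-4 + 6) - 3) = ((1 - 1*(-1)² - 1*(-1)³ + 5*(-1))/(-5 - 1 + (-1)²))*(-5 + ((-4 + 6) - 3)²) = ((1 - 1*1 - 1*(-1) - 5)/(-5 - 1 + 1))*(-5 + (2 - 3)²) = ((1 - 1 + 1 - 5)/(-5))*(-5 + (-1)²) = (-⅕*(-4))*(-5 + 1) = (⅘)*(-4) = -16/5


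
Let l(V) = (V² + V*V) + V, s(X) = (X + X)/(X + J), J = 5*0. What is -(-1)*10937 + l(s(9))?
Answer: 10947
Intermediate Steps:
J = 0
s(X) = 2 (s(X) = (X + X)/(X + 0) = (2*X)/X = 2)
l(V) = V + 2*V² (l(V) = (V² + V²) + V = 2*V² + V = V + 2*V²)
-(-1)*10937 + l(s(9)) = -(-1)*10937 + 2*(1 + 2*2) = -1*(-10937) + 2*(1 + 4) = 10937 + 2*5 = 10937 + 10 = 10947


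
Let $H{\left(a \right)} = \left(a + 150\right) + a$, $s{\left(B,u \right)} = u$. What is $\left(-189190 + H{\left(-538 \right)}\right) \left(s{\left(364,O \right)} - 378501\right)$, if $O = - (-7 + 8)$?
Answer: $71959286232$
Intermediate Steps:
$O = -1$ ($O = \left(-1\right) 1 = -1$)
$H{\left(a \right)} = 150 + 2 a$ ($H{\left(a \right)} = \left(150 + a\right) + a = 150 + 2 a$)
$\left(-189190 + H{\left(-538 \right)}\right) \left(s{\left(364,O \right)} - 378501\right) = \left(-189190 + \left(150 + 2 \left(-538\right)\right)\right) \left(-1 - 378501\right) = \left(-189190 + \left(150 - 1076\right)\right) \left(-378502\right) = \left(-189190 - 926\right) \left(-378502\right) = \left(-190116\right) \left(-378502\right) = 71959286232$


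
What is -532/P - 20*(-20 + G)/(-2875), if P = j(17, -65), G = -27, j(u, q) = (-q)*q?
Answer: -19536/97175 ≈ -0.20104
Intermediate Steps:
j(u, q) = -q²
P = -4225 (P = -1*(-65)² = -1*4225 = -4225)
-532/P - 20*(-20 + G)/(-2875) = -532/(-4225) - 20*(-20 - 27)/(-2875) = -532*(-1/4225) - 20*(-47)*(-1/2875) = 532/4225 + 940*(-1/2875) = 532/4225 - 188/575 = -19536/97175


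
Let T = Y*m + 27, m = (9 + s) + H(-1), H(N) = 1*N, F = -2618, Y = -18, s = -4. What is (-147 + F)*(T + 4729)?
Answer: -12951260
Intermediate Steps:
H(N) = N
m = 4 (m = (9 - 4) - 1 = 5 - 1 = 4)
T = -45 (T = -18*4 + 27 = -72 + 27 = -45)
(-147 + F)*(T + 4729) = (-147 - 2618)*(-45 + 4729) = -2765*4684 = -12951260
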